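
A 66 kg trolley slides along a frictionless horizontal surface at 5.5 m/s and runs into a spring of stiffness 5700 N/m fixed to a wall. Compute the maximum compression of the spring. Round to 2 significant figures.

x = 0.59 m

All KE is stored as spring PE at maximum compression: ½mv² = ½kx²
x = v√(m/k) = 5.5 × √(66/5700) = 0.5918 m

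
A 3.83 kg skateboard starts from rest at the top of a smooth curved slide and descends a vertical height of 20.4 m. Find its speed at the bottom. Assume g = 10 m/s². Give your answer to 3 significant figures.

Mechanical energy is conserved (no friction): mgh = ½mv²
v = √(2gh) = √(2 × 10 × 20.4) = √408.00 = 20.20 m/s

v = 20.2 m/s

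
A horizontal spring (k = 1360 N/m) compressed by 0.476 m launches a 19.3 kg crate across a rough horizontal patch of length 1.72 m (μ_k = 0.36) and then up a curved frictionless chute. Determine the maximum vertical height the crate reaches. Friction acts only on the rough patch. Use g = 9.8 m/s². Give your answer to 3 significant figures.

h = 0.195 m

Spring energy: E₀ = ½kx² = ½(1360)(0.476)² = 154.07 J
Friction: W_f = μ_k mg d = (0.36)(19.3)(9.8)(1.72) = 117.1 J
Energy at base of ramp: E = 154.07 − 117.1 = 36.956 J
At max height all remaining energy is PE: mgh = E ⇒ h = E/(mg) = 36.956/(19.3 × 9.8) = 0.1954 m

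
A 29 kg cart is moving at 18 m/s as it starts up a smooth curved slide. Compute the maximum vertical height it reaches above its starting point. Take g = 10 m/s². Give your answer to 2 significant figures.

Setting KE at the bottom equal to PE gained: ½mv² = mgh
h = v²/(2g) = 18²/(2 × 10) = 16.20 m

h = 16 m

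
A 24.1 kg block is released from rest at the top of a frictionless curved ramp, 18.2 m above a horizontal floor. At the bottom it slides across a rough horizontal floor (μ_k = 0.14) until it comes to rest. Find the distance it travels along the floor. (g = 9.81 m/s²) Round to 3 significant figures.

Applying the work–energy principle:
At rest all PE has been dissipated by friction: mgh = μ_k m g d
d = h/μ_k = 18.2/0.14 = 130.0 m

d = 130 m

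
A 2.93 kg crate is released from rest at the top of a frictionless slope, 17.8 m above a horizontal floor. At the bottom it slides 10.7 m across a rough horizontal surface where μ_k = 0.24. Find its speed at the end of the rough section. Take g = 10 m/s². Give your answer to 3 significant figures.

Applying the work–energy principle:
mgh = ½mv² + μ_k m g d
W_f = μ_k mg d = (0.24)(2.93)(10)(10.7) = 75.24 J
½mv² = mgh − W_f = 521.54 − 75.24 = 446.30 J
v = √(2 × 446.30/2.93) = 17.45 m/s

v = 17.5 m/s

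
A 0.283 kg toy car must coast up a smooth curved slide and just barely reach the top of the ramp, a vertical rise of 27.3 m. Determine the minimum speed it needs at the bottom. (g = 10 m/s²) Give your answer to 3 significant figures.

v = 23.4 m/s

At the top it is momentarily at rest, so all KE converts to PE: ½mv² = mgh
v = √(2gh) = √(2 × 10 × 27.3) = 23.37 m/s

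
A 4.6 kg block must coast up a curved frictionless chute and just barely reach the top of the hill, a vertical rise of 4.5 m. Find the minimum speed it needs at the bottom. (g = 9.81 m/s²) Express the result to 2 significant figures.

v = 9.4 m/s

At the top it is momentarily at rest, so all KE converts to PE: ½mv² = mgh
v = √(2gh) = √(2 × 9.81 × 4.5) = 9.396 m/s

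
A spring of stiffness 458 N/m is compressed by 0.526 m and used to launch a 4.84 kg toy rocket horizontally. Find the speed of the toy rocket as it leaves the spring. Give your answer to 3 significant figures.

v = 5.12 m/s

The toy rocket leaves the spring when the spring is at natural length, so ½kx² = ½mv²
v = x√(k/m) = 0.526 × √(458/4.84) = 5.117 m/s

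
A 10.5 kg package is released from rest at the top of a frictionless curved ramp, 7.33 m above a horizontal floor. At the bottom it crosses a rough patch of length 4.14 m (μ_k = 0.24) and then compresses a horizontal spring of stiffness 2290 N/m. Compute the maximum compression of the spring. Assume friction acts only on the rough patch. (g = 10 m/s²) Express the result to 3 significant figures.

x = 0.762 m

Initial energy: E₁ = mgh = (10.5)(10)(7.33) = 769.65 J
Friction removes W_f = μ_k mg d = (0.24)(10.5)(10)(4.14) = 104.3 J
Energy reaching the spring: E = 769.65 − 104.3 = 665.32 J
At max compression ½kx² = E ⇒ x = √(2E/k) = √(2 × 665.32/2290) = 0.7623 m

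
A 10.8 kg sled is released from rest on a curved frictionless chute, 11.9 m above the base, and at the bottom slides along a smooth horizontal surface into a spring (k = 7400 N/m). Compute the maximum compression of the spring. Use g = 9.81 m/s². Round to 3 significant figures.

x = 0.584 m

At max compression the sled is momentarily at rest: mgh = ½kx²
x = √(2mgh/k) = √(2 × 10.8 × 9.81 × 11.9 / 7400) = 0.5837 m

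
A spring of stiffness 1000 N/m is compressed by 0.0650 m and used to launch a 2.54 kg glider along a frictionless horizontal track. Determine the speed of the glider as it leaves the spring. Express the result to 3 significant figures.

Conservation of energy: ½kx² = ½mv²
v = x√(k/m) = 0.0650 × √(1000/2.54) = 1.290 m/s

v = 1.29 m/s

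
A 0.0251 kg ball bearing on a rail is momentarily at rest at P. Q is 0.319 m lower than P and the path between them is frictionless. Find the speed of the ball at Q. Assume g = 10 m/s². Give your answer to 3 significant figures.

v = 2.53 m/s

Energy conservation between the two points: mgh = ½mv²
v = √(2gh) = √(2 × 10 × 0.319) = √6.3800 = 2.526 m/s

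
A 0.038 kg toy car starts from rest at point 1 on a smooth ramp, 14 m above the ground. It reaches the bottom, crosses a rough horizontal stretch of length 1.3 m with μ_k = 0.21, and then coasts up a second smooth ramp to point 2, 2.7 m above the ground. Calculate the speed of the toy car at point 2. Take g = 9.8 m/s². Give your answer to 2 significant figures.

Energy at 1: mgh₁ = (0.038)(9.8)(14) = 5.2136 J
Friction loss: W_f = μ_k mg d = 0.1017 J
At 2: ½mv² + mgh₂ = mgh₁ − W_f
½mv² = 5.2136 − 0.1017 − 1.0055 = 4.1065 J
v = √(2 × 4.1065/0.038) = 14.70 m/s

v = 15 m/s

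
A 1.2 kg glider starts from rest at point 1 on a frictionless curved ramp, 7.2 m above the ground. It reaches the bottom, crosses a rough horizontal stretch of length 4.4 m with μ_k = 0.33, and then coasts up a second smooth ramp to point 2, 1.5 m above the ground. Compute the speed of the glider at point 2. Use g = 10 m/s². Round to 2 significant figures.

v = 9.2 m/s

Energy at 1: mgh₁ = (1.2)(10)(7.2) = 86.400 J
Friction loss: W_f = μ_k mg d = 17.42 J
At 2: ½mv² + mgh₂ = mgh₁ − W_f
½mv² = 86.400 − 17.42 − 18.000 = 50.976 J
v = √(2 × 50.976/1.2) = 9.217 m/s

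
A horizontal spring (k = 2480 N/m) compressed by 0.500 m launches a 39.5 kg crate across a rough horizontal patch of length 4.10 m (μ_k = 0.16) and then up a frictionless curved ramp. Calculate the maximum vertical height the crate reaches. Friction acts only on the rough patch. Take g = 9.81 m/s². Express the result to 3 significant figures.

Spring energy: E₀ = ½kx² = ½(2480)(0.500)² = 310.00 J
Friction: W_f = μ_k mg d = (0.16)(39.5)(9.81)(4.10) = 254.2 J
Energy at base of ramp: E = 310.00 − 254.2 = 55.803 J
At max height all remaining energy is PE: mgh = E ⇒ h = E/(mg) = 55.803/(39.5 × 9.81) = 0.1440 m

h = 0.144 m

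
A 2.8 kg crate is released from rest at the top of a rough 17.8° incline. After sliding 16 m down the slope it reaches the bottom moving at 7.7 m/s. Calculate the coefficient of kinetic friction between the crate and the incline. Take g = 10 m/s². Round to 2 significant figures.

The energy dissipated by friction is the PE lost minus the KE gained:
mgL sinθ = 136.95 J; ½mv² = 83.006 J
W_f = 136.95 − 83.006 = 53.95 J
μ_k = W_f/(mg cosθ · L) = 53.95/(26.66 × 16) = 0.1265

μ_k = 0.13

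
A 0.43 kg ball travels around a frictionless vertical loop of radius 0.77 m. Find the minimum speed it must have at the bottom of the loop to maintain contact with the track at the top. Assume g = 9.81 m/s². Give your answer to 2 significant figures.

At the top: mg = mv_top²/r ⇒ v_top² = gr = 7.554 m²/s²
Energy from bottom to top (height 2r): ½mv_bot² = ½mv_top² + mg(2r)
v_bot² = gr + 4gr = 5gr = 37.77
v_bot = √(5gr) = 6.146 m/s

v = 6.1 m/s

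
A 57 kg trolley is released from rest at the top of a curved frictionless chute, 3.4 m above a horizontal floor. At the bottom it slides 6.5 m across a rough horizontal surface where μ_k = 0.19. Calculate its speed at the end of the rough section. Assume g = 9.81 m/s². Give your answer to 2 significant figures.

Energy bookkeeping (friction removes W_f = μ_k N d):
mgh = ½mv² + μ_k m g d
W_f = μ_k mg d = (0.19)(57)(9.81)(6.5) = 690.6 J
½mv² = mgh − W_f = 1901.2 − 690.6 = 1210.6 J
v = √(2 × 1210.6/57) = 6.517 m/s

v = 6.5 m/s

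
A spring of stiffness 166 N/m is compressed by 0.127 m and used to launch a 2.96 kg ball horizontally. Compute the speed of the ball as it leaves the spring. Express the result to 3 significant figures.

v = 0.951 m/s

The ball leaves the spring when the spring is at natural length, so ½kx² = ½mv²
v = x√(k/m) = 0.127 × √(166/2.96) = 0.9511 m/s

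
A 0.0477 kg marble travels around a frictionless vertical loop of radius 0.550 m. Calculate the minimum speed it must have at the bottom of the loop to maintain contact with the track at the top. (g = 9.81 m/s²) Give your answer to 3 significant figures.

v = 5.19 m/s

At the top: mg = mv_top²/r ⇒ v_top² = gr = 5.396 m²/s²
Energy from bottom to top (height 2r): ½mv_bot² = ½mv_top² + mg(2r)
v_bot² = gr + 4gr = 5gr = 26.98
v_bot = √(5gr) = 5.194 m/s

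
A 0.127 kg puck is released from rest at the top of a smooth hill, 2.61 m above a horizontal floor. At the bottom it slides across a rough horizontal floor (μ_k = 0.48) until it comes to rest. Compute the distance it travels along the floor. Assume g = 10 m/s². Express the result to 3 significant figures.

Energy at the top = energy at the end + work done against friction:
At rest all PE has been dissipated by friction: mgh = μ_k m g d
d = h/μ_k = 2.61/0.48 = 5.438 m

d = 5.44 m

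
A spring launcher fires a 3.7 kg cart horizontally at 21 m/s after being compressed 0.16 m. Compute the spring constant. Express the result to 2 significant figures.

k = 64000 N/m

Energy stored in the spring equals the launch KE: ½kx² = ½mv²
k = mv²/x² = (3.7)(21)²/(0.16)² = 63738 N/m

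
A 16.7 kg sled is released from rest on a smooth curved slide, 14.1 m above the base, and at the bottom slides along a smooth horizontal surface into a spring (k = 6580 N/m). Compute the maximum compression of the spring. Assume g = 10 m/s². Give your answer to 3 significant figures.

Energy conservation (no friction) from release to max compression: mgh = ½kx²
x = √(2mgh/k) = √(2 × 16.7 × 10 × 14.1 / 6580) = 0.8460 m

x = 0.846 m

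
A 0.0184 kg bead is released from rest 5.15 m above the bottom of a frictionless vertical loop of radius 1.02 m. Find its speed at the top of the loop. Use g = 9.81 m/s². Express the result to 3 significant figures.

v = 7.81 m/s

Energy conservation: mgh = ½mv_top² + mg(2r)
v_top² = 2g(h − 2r) = 2(9.81)(5.15 − 2.040) = 61.02
v_top = 7.811 m/s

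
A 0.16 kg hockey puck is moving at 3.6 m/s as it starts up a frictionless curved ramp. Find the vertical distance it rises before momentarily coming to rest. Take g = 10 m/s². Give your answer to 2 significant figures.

h = 0.65 m

By energy conservation, ½mv² = mgh
h = v²/(2g) = 3.6²/(2 × 10) = 0.6480 m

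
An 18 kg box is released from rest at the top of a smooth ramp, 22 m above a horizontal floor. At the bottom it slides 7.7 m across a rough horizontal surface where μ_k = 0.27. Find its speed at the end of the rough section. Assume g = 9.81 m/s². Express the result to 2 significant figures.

v = 20 m/s

Energy bookkeeping (friction removes W_f = μ_k N d):
mgh = ½mv² + μ_k m g d
W_f = μ_k mg d = (0.27)(18)(9.81)(7.7) = 367.1 J
½mv² = mgh − W_f = 3884.8 − 367.1 = 3517.7 J
v = √(2 × 3517.7/18) = 19.77 m/s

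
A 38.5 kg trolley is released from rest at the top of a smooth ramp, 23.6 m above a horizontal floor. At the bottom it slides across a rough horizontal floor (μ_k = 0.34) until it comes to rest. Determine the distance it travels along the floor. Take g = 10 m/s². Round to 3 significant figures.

Energy at the top = energy at the end + work done against friction:
At rest all PE has been dissipated by friction: mgh = μ_k m g d
d = h/μ_k = 23.6/0.34 = 69.41 m

d = 69.4 m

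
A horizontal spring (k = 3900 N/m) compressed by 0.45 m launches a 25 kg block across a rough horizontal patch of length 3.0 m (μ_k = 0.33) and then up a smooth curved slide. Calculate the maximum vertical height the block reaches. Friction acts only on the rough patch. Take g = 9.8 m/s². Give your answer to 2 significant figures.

h = 0.62 m

Spring energy: E₀ = ½kx² = ½(3900)(0.45)² = 394.88 J
Friction: W_f = μ_k mg d = (0.33)(25)(9.8)(3.0) = 242.6 J
Energy at base of ramp: E = 394.88 − 242.6 = 152.32 J
At max height all remaining energy is PE: mgh = E ⇒ h = E/(mg) = 152.32/(25 × 9.8) = 0.6217 m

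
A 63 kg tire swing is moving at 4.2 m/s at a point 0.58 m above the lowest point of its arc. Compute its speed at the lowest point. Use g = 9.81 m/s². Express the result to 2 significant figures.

v = 5.4 m/s

Mechanical energy is conserved (no friction): ½mv₀² + mgh = ½mv²
v² = v₀² + 2gh = (4.2)² + 2(9.81)(0.58) = 29.020
v = √29.020 = 5.387 m/s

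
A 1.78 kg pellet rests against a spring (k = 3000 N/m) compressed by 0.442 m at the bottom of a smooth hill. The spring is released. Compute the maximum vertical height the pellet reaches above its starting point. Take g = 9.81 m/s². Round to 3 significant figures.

h = 16.8 m

Energy conservation from release to the highest point: ½kx² = mgh
h = kx²/(2mg) = (3000)(0.442)²/(2 × 1.78 × 9.81) = 16.78 m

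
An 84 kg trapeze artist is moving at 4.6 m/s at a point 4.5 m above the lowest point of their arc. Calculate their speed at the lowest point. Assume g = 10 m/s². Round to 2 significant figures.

v = 11 m/s

Energy conservation between the two points: ½mv₀² + mgh = ½mv²
v² = v₀² + 2gh = (4.6)² + 2(10)(4.5) = 111.16
v = √111.16 = 10.54 m/s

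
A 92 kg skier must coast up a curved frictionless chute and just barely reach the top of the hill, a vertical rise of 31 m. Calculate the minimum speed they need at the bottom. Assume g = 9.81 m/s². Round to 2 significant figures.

v = 25 m/s

At the top they are momentarily at rest, so all KE converts to PE: ½mv² = mgh
v = √(2gh) = √(2 × 9.81 × 31) = 24.66 m/s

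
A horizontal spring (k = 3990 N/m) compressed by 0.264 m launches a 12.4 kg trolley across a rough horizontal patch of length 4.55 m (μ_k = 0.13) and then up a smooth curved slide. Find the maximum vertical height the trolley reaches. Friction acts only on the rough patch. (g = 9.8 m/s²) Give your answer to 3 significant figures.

Spring energy: E₀ = ½kx² = ½(3990)(0.264)² = 139.04 J
Friction: W_f = μ_k mg d = (0.13)(12.4)(9.8)(4.55) = 71.88 J
Energy at base of ramp: E = 139.04 − 71.88 = 67.164 J
At max height all remaining energy is PE: mgh = E ⇒ h = E/(mg) = 67.164/(12.4 × 9.8) = 0.5527 m

h = 0.553 m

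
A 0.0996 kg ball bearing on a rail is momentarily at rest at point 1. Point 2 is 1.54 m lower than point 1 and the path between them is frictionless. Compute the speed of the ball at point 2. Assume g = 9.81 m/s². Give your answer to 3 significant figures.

v = 5.50 m/s

By conservation of mechanical energy, mgh = ½mv²
v = √(2gh) = √(2 × 9.81 × 1.54) = √30.215 = 5.497 m/s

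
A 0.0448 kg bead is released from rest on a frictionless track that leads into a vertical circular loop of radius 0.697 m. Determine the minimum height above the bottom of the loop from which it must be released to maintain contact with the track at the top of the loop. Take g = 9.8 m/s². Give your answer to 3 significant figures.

At the top, for minimum speed gravity alone supplies the centripetal force: mg = mv_top²/r ⇒ v_top² = gr = 6.831 m²/s²
Energy conservation from release height h to the top (height 2r): mgh = ½mv_top² + mg(2r)
h = v_top²/(2g) + 2r = r/2 + 2r = 5r/2 = 1.742 m

h = 1.74 m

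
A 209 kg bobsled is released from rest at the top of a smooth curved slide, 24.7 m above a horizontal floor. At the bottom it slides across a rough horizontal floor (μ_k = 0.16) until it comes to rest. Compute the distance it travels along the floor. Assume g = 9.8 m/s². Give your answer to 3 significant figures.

Energy at the top = energy at the end + work done against friction:
At rest all PE has been dissipated by friction: mgh = μ_k m g d
d = h/μ_k = 24.7/0.16 = 154.4 m

d = 154 m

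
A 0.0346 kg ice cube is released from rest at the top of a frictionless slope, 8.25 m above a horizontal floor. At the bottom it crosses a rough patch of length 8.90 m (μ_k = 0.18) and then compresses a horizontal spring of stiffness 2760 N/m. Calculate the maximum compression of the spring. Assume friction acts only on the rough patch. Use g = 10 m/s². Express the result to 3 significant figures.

x = 0.0408 m

Initial energy: E₁ = mgh = (0.0346)(10)(8.25) = 2.8545 J
Friction removes W_f = μ_k mg d = (0.18)(0.0346)(10)(8.90) = 0.5543 J
Energy reaching the spring: E = 2.8545 − 0.5543 = 2.3002 J
At max compression ½kx² = E ⇒ x = √(2E/k) = √(2 × 2.3002/2760) = 0.04083 m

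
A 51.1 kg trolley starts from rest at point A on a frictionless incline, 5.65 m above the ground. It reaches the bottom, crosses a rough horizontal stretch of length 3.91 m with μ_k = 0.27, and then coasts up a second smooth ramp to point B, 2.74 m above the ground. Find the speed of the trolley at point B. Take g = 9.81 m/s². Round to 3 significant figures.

Energy at A: mgh₁ = (51.1)(9.81)(5.65) = 2832.3 J
Friction loss: W_f = μ_k mg d = 529.2 J
At B: ½mv² + mgh₂ = mgh₁ − W_f
½mv² = 2832.3 − 529.2 − 1373.5 = 929.54 J
v = √(2 × 929.54/51.1) = 6.032 m/s

v = 6.03 m/s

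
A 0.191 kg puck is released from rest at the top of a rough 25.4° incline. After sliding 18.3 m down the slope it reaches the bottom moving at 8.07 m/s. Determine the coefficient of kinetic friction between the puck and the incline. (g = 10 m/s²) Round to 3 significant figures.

Energy balance down the incline: mg L sinθ − ½mv² = μ_k (mg cosθ) L
mgL sinθ = 14.993 J; ½mv² = 6.2194 J
W_f = 14.993 − 6.2194 = 8.773 J
μ_k = W_f/(mg cosθ · L) = 8.773/(1.725 × 18.3) = 0.2779

μ_k = 0.278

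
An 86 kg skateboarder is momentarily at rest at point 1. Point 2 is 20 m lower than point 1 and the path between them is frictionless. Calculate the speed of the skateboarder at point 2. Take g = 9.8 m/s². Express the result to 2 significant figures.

Mechanical energy is conserved (no friction): mgh = ½mv²
The mass cancels from both sides.
v = √(2gh) = √(2 × 9.8 × 20) = √392.00 = 19.80 m/s

v = 20 m/s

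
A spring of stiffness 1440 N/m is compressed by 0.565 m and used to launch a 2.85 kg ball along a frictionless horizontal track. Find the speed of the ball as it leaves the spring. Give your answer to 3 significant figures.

Conservation of energy: ½kx² = ½mv²
v = x√(k/m) = 0.565 × √(1440/2.85) = 12.70 m/s

v = 12.7 m/s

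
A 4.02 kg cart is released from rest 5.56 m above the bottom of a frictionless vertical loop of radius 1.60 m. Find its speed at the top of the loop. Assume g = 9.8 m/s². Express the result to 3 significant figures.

v = 6.80 m/s

Energy conservation: mgh = ½mv_top² + mg(2r)
v_top² = 2g(h − 2r) = 2(9.8)(5.56 − 3.200) = 46.26
v_top = 6.801 m/s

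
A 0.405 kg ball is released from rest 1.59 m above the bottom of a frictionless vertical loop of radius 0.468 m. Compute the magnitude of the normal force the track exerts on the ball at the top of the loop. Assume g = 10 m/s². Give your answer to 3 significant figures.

Energy from release to top (height 2r): mgh = ½mv_top² + mg(2r)
v_top² = 2g(h − 2r) = 2(10)(1.59 − 0.9360) = 13.080 m²/s²
At the top, both N and weight point toward the centre: N + mg = mv_top²/r
N = m(v_top²/r − g) = 0.405(13.080/0.468 − 10) = 7.269 N

N = 7.27 N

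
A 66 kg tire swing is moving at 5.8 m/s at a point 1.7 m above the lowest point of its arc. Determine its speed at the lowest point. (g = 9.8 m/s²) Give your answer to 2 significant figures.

Equating total energy at the two states: ½mv₀² + mgh = ½mv²
The mass cancels from both sides.
v² = v₀² + 2gh = (5.8)² + 2(9.8)(1.7) = 66.960
v = √66.960 = 8.183 m/s

v = 8.2 m/s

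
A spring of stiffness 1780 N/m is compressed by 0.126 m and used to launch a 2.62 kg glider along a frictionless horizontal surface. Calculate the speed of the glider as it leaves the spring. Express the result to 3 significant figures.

Spring PE converts entirely to kinetic energy: ½kx² = ½mv²
v = x√(k/m) = 0.126 × √(1780/2.62) = 3.284 m/s

v = 3.28 m/s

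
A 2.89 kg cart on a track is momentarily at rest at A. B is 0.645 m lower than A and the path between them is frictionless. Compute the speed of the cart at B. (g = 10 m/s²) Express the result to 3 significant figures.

v = 3.59 m/s

Energy conservation between the two points: mgh = ½mv²
v = √(2gh) = √(2 × 10 × 0.645) = √12.900 = 3.592 m/s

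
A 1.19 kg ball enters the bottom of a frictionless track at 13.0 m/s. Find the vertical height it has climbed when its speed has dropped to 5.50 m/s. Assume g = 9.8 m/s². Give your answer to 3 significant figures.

Energy balance between the two points: ½mv₁² = ½mv₂² + mgh
h = (v₁² − v₂²)/(2g) = (13.0² − 5.50²)/(2 × 9.8) = 7.079 m

h = 7.08 m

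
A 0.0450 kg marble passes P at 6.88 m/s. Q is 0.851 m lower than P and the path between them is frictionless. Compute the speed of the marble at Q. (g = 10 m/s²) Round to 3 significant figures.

Energy conservation between the two points: ½mv₀² + mgh = ½mv²
v² = v₀² + 2gh = (6.88)² + 2(10)(0.851) = 64.354
v = √64.354 = 8.022 m/s

v = 8.02 m/s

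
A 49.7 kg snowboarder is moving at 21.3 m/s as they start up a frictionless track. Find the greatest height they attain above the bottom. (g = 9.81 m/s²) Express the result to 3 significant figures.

h = 23.1 m

Setting KE at the bottom equal to PE gained: ½mv² = mgh
h = v²/(2g) = 21.3²/(2 × 9.81) = 23.12 m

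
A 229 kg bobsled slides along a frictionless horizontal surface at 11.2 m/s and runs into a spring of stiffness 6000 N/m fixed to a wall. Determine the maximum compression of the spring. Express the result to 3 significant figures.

x = 2.19 m

All KE is stored as spring PE at maximum compression: ½mv² = ½kx²
x = v√(m/k) = 11.2 × √(229/6000) = 2.188 m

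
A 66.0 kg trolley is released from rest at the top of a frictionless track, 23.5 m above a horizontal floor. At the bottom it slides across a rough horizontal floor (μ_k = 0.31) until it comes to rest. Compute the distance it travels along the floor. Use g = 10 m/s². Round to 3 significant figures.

d = 75.8 m

Energy bookkeeping (friction removes W_f = μ_k N d):
At rest all PE has been dissipated by friction: mgh = μ_k m g d
d = h/μ_k = 23.5/0.31 = 75.81 m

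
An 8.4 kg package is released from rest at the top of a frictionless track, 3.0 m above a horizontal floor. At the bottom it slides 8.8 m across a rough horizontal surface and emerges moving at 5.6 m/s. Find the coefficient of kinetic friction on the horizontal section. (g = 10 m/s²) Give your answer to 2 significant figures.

μ_k = 0.16

Energy bookkeeping (friction removes W_f = μ_k N d):
mgh = ½mv² + μ_k m g d
mgh = 252.00 J; ½mv² = 131.71 J
W_f = 252.00 − 131.71 = 120.3 J
μ_k = W_f/(mg·d) = 120.3/(84.00 × 8.8) = 0.1627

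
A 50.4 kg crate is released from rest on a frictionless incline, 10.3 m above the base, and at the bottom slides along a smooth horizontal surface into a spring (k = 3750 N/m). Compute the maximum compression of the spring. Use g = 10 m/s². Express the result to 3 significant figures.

Energy conservation (no friction) from release to max compression: mgh = ½kx²
x = √(2mgh/k) = √(2 × 50.4 × 10 × 10.3 / 3750) = 1.664 m

x = 1.66 m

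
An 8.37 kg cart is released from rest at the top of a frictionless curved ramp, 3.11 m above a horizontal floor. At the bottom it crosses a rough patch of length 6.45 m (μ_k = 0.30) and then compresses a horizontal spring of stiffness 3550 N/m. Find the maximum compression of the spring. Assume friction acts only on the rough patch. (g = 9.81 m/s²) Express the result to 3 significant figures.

x = 0.233 m

Initial energy: E₁ = mgh = (8.37)(9.81)(3.11) = 255.36 J
Friction removes W_f = μ_k mg d = (0.30)(8.37)(9.81)(6.45) = 158.9 J
Energy reaching the spring: E = 255.36 − 158.9 = 96.479 J
At max compression ½kx² = E ⇒ x = √(2E/k) = √(2 × 96.479/3550) = 0.2331 m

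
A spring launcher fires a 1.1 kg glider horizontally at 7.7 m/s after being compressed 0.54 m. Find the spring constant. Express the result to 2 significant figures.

k = 220 N/m

Energy stored in the spring equals the launch KE: ½kx² = ½mv²
k = mv²/x² = (1.1)(7.7)²/(0.54)² = 223.7 N/m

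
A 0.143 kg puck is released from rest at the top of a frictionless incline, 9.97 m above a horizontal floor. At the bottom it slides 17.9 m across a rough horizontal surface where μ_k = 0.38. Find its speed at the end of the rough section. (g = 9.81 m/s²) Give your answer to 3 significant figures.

Energy bookkeeping (friction removes W_f = μ_k N d):
mgh = ½mv² + μ_k m g d
W_f = μ_k mg d = (0.38)(0.143)(9.81)(17.9) = 9.542 J
½mv² = mgh − W_f = 13.986 − 9.542 = 4.4442 J
v = √(2 × 4.4442/0.143) = 7.884 m/s

v = 7.88 m/s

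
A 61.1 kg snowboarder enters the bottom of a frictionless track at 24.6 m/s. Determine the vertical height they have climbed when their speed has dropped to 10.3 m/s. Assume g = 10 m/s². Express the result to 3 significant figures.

Energy balance between the two points: ½mv₁² = ½mv₂² + mgh
h = (v₁² − v₂²)/(2g) = (24.6² − 10.3²)/(2 × 10) = 24.95 m

h = 25.0 m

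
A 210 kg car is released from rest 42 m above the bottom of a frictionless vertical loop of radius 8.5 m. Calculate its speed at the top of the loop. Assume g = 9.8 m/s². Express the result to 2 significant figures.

v = 22 m/s

Energy conservation: mgh = ½mv_top² + mg(2r)
v_top² = 2g(h − 2r) = 2(9.8)(42 − 17.00) = 490.0
v_top = 22.14 m/s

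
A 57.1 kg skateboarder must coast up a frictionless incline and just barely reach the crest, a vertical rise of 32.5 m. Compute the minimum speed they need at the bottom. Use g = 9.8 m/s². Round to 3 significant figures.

At the top they are momentarily at rest, so all KE converts to PE: ½mv² = mgh
v = √(2gh) = √(2 × 9.8 × 32.5) = 25.24 m/s

v = 25.2 m/s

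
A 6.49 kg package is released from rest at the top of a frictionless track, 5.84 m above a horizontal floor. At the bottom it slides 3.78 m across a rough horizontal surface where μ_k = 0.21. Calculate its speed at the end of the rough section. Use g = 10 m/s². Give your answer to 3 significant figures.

v = 10.0 m/s

Energy bookkeeping (friction removes W_f = μ_k N d):
mgh = ½mv² + μ_k m g d
W_f = μ_k mg d = (0.21)(6.49)(10)(3.78) = 51.52 J
½mv² = mgh − W_f = 379.02 − 51.52 = 327.50 J
v = √(2 × 327.50/6.49) = 10.05 m/s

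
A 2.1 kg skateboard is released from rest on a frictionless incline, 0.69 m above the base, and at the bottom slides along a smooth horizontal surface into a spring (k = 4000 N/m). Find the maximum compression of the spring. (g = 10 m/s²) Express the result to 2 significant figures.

At max compression the skateboard is momentarily at rest: mgh = ½kx²
x = √(2mgh/k) = √(2 × 2.1 × 10 × 0.69 / 4000) = 0.08512 m

x = 0.085 m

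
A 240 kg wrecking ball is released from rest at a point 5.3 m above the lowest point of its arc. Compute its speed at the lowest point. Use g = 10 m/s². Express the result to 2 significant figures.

v = 10 m/s

Energy conservation between the two points: mgh = ½mv²
v = √(2gh) = √(2 × 10 × 5.3) = √106.00 = 10.30 m/s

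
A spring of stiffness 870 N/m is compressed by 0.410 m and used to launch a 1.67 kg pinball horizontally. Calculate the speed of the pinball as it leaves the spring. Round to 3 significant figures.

The pinball leaves the spring when the spring is at natural length, so ½kx² = ½mv²
v = x√(k/m) = 0.410 × √(870/1.67) = 9.358 m/s

v = 9.36 m/s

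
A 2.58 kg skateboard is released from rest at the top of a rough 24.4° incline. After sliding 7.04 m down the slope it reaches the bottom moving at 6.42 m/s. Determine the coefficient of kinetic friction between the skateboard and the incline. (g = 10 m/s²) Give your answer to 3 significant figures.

μ_k = 0.132

Energy balance down the incline: mg L sinθ − ½mv² = μ_k (mg cosθ) L
mgL sinθ = 75.033 J; ½mv² = 53.169 J
W_f = 75.033 − 53.169 = 21.86 J
μ_k = W_f/(mg cosθ · L) = 21.86/(23.50 × 7.04) = 0.1322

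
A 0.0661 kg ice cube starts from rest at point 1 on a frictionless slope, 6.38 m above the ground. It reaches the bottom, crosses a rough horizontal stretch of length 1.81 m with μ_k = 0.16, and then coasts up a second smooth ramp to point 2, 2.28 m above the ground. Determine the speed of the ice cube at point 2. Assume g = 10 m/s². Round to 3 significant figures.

Energy at 1: mgh₁ = (0.0661)(10)(6.38) = 4.2172 J
Friction loss: W_f = μ_k mg d = 0.1914 J
At 2: ½mv² + mgh₂ = mgh₁ − W_f
½mv² = 4.2172 − 0.1914 − 1.5071 = 2.5187 J
v = √(2 × 2.5187/0.0661) = 8.730 m/s

v = 8.73 m/s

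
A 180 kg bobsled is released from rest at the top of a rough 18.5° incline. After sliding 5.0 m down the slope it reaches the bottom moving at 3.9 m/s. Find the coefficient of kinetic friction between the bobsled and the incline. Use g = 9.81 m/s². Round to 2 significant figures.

μ_k = 0.17

Energy balance down the incline: mg L sinθ − ½mv² = μ_k (mg cosθ) L
mgL sinθ = 2801.5 J; ½mv² = 1368.9 J
W_f = 2801.5 − 1368.9 = 1433 J
μ_k = W_f/(mg cosθ · L) = 1433/(1675 × 5.0) = 0.1711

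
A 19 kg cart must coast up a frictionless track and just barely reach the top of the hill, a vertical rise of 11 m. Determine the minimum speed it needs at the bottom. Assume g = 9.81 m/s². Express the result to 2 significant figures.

v = 15 m/s

At the top it is momentarily at rest, so all KE converts to PE: ½mv² = mgh
v = √(2gh) = √(2 × 9.81 × 11) = 14.69 m/s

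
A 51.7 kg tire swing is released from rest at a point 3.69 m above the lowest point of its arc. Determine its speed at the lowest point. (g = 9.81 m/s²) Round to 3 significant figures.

Mechanical energy is conserved (no friction): mgh = ½mv²
v = √(2gh) = √(2 × 9.81 × 3.69) = √72.398 = 8.509 m/s

v = 8.51 m/s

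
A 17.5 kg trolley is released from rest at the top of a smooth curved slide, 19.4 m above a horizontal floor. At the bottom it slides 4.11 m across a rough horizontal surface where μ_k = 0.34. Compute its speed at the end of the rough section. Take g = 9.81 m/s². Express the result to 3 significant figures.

Energy at the top = energy at the end + work done against friction:
mgh = ½mv² + μ_k m g d
W_f = μ_k mg d = (0.34)(17.5)(9.81)(4.11) = 239.9 J
½mv² = mgh − W_f = 3330.5 − 239.9 = 3090.6 J
v = √(2 × 3090.6/17.5) = 18.79 m/s

v = 18.8 m/s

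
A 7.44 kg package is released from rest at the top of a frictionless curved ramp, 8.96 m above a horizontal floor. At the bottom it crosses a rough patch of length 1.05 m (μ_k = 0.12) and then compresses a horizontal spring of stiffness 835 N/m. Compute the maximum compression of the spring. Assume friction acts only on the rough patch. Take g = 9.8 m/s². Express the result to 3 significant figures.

x = 1.24 m

Initial energy: E₁ = mgh = (7.44)(9.8)(8.96) = 653.29 J
Friction removes W_f = μ_k mg d = (0.12)(7.44)(9.8)(1.05) = 9.187 J
Energy reaching the spring: E = 653.29 − 9.187 = 644.10 J
At max compression ½kx² = E ⇒ x = √(2E/k) = √(2 × 644.10/835) = 1.242 m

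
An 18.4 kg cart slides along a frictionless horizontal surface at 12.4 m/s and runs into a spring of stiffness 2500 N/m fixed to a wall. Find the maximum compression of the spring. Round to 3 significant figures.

x = 1.06 m

At max compression the cart is momentarily at rest: ½mv² = ½kx²
x = v√(m/k) = 12.4 × √(18.4/2500) = 1.064 m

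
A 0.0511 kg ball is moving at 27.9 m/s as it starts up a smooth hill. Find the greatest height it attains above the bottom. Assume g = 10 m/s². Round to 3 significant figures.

By energy conservation, ½mv² = mgh
h = v²/(2g) = 27.9²/(2 × 10) = 38.92 m

h = 38.9 m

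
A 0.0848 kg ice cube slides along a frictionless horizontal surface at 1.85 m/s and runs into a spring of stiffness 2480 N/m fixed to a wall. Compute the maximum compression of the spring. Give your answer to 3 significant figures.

x = 0.0108 m

At max compression the cube is momentarily at rest: ½mv² = ½kx²
x = v√(m/k) = 1.85 × √(0.0848/2480) = 0.01082 m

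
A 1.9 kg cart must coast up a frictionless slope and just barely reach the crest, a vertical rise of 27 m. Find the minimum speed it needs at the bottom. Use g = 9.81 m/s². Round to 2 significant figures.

v = 23 m/s

At the top it is momentarily at rest, so all KE converts to PE: ½mv² = mgh
v = √(2gh) = √(2 × 9.81 × 27) = 23.02 m/s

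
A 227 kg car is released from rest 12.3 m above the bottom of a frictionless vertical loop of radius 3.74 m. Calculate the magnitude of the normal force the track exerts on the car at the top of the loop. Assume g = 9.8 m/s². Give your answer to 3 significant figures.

N = 3510 N

Energy from release to top (height 2r): mgh = ½mv_top² + mg(2r)
v_top² = 2g(h − 2r) = 2(9.8)(12.3 − 7.480) = 94.472 m²/s²
At the top, both N and weight point toward the centre: N + mg = mv_top²/r
N = m(v_top²/r − g) = 227(94.472/3.74 − 9.8) = 3509 N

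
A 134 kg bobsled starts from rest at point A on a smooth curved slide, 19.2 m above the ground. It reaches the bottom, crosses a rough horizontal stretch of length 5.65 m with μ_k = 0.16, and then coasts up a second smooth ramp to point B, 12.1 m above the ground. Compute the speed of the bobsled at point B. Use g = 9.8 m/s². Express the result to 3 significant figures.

v = 11.0 m/s

Energy at A: mgh₁ = (134)(9.8)(19.2) = 25213 J
Friction loss: W_f = μ_k mg d = 1187 J
At B: ½mv² + mgh₂ = mgh₁ − W_f
½mv² = 25213 − 1187 − 15890 = 8136.6 J
v = √(2 × 8136.6/134) = 11.02 m/s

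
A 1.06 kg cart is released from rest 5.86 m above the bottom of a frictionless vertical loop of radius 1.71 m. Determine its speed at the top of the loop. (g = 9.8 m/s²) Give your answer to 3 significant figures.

v = 6.92 m/s

Energy conservation: mgh = ½mv_top² + mg(2r)
v_top² = 2g(h − 2r) = 2(9.8)(5.86 − 3.420) = 47.82
v_top = 6.915 m/s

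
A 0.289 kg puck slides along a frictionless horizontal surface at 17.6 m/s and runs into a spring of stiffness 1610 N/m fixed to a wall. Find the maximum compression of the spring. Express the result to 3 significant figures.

At max compression the puck is momentarily at rest: ½mv² = ½kx²
x = v√(m/k) = 17.6 × √(0.289/1610) = 0.2358 m

x = 0.236 m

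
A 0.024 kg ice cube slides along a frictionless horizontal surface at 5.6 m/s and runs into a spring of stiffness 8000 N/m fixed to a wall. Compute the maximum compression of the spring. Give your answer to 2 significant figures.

All KE is stored as spring PE at maximum compression: ½mv² = ½kx²
x = v√(m/k) = 5.6 × √(0.024/8000) = 0.009699 m

x = 0.0097 m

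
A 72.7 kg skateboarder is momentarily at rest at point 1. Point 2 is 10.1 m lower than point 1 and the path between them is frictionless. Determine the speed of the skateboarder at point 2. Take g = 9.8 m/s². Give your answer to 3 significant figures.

Equating total energy at the two states: mgh = ½mv²
v = √(2gh) = √(2 × 9.8 × 10.1) = √197.96 = 14.07 m/s

v = 14.1 m/s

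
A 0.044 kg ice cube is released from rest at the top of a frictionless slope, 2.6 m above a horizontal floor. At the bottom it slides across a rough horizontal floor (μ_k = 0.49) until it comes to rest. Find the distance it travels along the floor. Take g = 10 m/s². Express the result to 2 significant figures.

Applying the work–energy principle:
At rest all PE has been dissipated by friction: mgh = μ_k m g d
d = h/μ_k = 2.6/0.49 = 5.306 m

d = 5.3 m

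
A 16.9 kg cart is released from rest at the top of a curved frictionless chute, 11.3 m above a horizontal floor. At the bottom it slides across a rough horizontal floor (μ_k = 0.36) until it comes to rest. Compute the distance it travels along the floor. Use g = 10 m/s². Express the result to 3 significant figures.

Energy bookkeeping (friction removes W_f = μ_k N d):
At rest all PE has been dissipated by friction: mgh = μ_k m g d
d = h/μ_k = 11.3/0.36 = 31.39 m

d = 31.4 m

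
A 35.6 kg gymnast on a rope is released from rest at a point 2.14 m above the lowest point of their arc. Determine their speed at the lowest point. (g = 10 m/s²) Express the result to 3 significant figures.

v = 6.54 m/s

By conservation of mechanical energy, mgh = ½mv²
v = √(2gh) = √(2 × 10 × 2.14) = √42.800 = 6.542 m/s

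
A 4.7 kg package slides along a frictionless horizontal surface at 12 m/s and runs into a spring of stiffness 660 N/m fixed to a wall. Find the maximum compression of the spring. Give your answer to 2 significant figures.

All KE is stored as spring PE at maximum compression: ½mv² = ½kx²
x = v√(m/k) = 12 × √(4.7/660) = 1.013 m

x = 1.0 m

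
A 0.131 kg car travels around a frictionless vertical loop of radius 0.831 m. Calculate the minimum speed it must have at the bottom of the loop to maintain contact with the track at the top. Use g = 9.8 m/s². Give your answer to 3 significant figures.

At the top: mg = mv_top²/r ⇒ v_top² = gr = 8.144 m²/s²
Energy from bottom to top (height 2r): ½mv_bot² = ½mv_top² + mg(2r)
v_bot² = gr + 4gr = 5gr = 40.72
v_bot = √(5gr) = 6.381 m/s

v = 6.38 m/s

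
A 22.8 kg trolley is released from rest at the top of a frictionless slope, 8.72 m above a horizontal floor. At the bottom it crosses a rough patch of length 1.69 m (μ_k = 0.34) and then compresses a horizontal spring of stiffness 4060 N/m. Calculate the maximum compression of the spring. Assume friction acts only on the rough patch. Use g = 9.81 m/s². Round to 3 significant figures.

x = 0.947 m

Initial energy: E₁ = mgh = (22.8)(9.81)(8.72) = 1950.4 J
Friction removes W_f = μ_k mg d = (0.34)(22.8)(9.81)(1.69) = 128.5 J
Energy reaching the spring: E = 1950.4 − 128.5 = 1821.9 J
At max compression ½kx² = E ⇒ x = √(2E/k) = √(2 × 1821.9/4060) = 0.9473 m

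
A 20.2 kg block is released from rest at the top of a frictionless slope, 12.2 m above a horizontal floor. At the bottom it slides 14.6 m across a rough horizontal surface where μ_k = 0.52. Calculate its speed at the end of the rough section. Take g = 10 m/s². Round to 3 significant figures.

Energy bookkeeping (friction removes W_f = μ_k N d):
mgh = ½mv² + μ_k m g d
W_f = μ_k mg d = (0.52)(20.2)(10)(14.6) = 1534 J
½mv² = mgh − W_f = 2464.4 − 1534 = 930.82 J
v = √(2 × 930.82/20.2) = 9.600 m/s

v = 9.60 m/s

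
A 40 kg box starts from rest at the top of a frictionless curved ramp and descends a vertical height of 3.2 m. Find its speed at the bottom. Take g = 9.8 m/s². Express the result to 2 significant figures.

Mechanical energy is conserved (no friction): mgh = ½mv²
v = √(2gh) = √(2 × 9.8 × 3.2) = √62.720 = 7.920 m/s

v = 7.9 m/s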